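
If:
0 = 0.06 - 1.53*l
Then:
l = 0.04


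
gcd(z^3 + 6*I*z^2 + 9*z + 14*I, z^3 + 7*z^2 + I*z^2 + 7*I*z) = z + I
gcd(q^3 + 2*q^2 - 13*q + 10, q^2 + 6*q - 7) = q - 1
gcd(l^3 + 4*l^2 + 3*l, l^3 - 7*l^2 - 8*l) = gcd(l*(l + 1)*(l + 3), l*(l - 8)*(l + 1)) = l^2 + l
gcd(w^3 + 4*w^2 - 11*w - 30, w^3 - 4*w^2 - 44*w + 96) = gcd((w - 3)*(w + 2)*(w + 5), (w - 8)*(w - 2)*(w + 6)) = 1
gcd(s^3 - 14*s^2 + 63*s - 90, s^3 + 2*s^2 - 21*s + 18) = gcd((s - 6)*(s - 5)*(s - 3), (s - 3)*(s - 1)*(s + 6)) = s - 3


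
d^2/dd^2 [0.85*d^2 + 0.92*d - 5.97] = 1.70000000000000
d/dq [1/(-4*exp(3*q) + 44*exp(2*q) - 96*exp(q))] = (3*exp(2*q) - 22*exp(q) + 24)*exp(-q)/(4*(exp(2*q) - 11*exp(q) + 24)^2)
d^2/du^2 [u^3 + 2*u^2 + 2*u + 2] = 6*u + 4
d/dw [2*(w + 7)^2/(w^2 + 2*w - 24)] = 4*(w + 7)*(w^2 + 2*w - (w + 1)*(w + 7) - 24)/(w^2 + 2*w - 24)^2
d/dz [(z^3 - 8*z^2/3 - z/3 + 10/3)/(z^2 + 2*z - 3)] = (3*z^4 + 12*z^3 - 42*z^2 + 28*z - 17)/(3*(z^4 + 4*z^3 - 2*z^2 - 12*z + 9))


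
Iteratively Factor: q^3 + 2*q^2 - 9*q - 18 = (q + 3)*(q^2 - q - 6) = (q + 2)*(q + 3)*(q - 3)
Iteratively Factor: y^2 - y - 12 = (y - 4)*(y + 3)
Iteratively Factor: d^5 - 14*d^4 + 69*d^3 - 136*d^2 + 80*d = (d - 1)*(d^4 - 13*d^3 + 56*d^2 - 80*d) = (d - 5)*(d - 1)*(d^3 - 8*d^2 + 16*d) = (d - 5)*(d - 4)*(d - 1)*(d^2 - 4*d) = d*(d - 5)*(d - 4)*(d - 1)*(d - 4)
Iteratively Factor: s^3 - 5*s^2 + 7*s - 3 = (s - 3)*(s^2 - 2*s + 1) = (s - 3)*(s - 1)*(s - 1)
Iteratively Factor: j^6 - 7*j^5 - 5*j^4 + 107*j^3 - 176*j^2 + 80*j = (j - 4)*(j^5 - 3*j^4 - 17*j^3 + 39*j^2 - 20*j) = (j - 5)*(j - 4)*(j^4 + 2*j^3 - 7*j^2 + 4*j) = (j - 5)*(j - 4)*(j - 1)*(j^3 + 3*j^2 - 4*j) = j*(j - 5)*(j - 4)*(j - 1)*(j^2 + 3*j - 4) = j*(j - 5)*(j - 4)*(j - 1)*(j + 4)*(j - 1)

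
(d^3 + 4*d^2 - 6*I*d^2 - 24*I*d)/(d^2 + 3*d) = (d^2 + d*(4 - 6*I) - 24*I)/(d + 3)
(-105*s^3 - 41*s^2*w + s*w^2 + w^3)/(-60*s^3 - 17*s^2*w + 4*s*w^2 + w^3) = (7*s - w)/(4*s - w)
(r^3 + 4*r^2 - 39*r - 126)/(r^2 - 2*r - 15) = (r^2 + r - 42)/(r - 5)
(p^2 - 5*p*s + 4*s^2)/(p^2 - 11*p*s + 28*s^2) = (p - s)/(p - 7*s)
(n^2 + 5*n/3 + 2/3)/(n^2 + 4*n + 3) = (n + 2/3)/(n + 3)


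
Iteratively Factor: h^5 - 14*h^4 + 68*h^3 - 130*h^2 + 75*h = (h - 5)*(h^4 - 9*h^3 + 23*h^2 - 15*h) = (h - 5)^2*(h^3 - 4*h^2 + 3*h) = h*(h - 5)^2*(h^2 - 4*h + 3) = h*(h - 5)^2*(h - 3)*(h - 1)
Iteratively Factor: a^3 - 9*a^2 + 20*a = (a - 5)*(a^2 - 4*a) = a*(a - 5)*(a - 4)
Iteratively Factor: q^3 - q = (q - 1)*(q^2 + q) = q*(q - 1)*(q + 1)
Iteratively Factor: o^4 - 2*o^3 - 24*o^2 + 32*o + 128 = (o + 4)*(o^3 - 6*o^2 + 32) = (o - 4)*(o + 4)*(o^2 - 2*o - 8) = (o - 4)^2*(o + 4)*(o + 2)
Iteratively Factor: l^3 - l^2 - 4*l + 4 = (l + 2)*(l^2 - 3*l + 2) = (l - 1)*(l + 2)*(l - 2)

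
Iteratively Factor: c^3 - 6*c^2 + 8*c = (c - 4)*(c^2 - 2*c) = (c - 4)*(c - 2)*(c)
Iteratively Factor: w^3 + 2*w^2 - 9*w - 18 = (w + 3)*(w^2 - w - 6) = (w + 2)*(w + 3)*(w - 3)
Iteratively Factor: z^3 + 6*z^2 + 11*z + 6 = (z + 1)*(z^2 + 5*z + 6) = (z + 1)*(z + 3)*(z + 2)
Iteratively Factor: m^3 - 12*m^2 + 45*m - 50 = (m - 5)*(m^2 - 7*m + 10) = (m - 5)*(m - 2)*(m - 5)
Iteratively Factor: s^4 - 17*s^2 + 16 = (s - 1)*(s^3 + s^2 - 16*s - 16) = (s - 1)*(s + 1)*(s^2 - 16) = (s - 1)*(s + 1)*(s + 4)*(s - 4)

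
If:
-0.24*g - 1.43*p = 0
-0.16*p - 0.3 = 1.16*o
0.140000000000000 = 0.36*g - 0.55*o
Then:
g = -0.01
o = -0.26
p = 0.00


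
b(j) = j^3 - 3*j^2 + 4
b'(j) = 3*j^2 - 6*j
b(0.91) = 2.27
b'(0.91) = -2.98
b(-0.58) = 2.80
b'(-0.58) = 4.49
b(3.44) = 9.21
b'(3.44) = 14.86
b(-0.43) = 3.37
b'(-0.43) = 3.13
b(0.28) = 3.79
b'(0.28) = -1.44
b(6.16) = 123.91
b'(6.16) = 76.88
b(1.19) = 1.44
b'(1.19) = -2.89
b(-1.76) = -10.74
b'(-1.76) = 19.85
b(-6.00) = -320.00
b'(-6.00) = 144.00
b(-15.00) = -4046.00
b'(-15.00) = 765.00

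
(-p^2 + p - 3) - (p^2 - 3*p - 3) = -2*p^2 + 4*p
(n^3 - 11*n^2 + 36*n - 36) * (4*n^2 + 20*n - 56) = 4*n^5 - 24*n^4 - 132*n^3 + 1192*n^2 - 2736*n + 2016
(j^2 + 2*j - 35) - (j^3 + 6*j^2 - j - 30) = -j^3 - 5*j^2 + 3*j - 5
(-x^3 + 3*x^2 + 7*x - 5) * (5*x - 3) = -5*x^4 + 18*x^3 + 26*x^2 - 46*x + 15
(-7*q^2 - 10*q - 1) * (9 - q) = 7*q^3 - 53*q^2 - 89*q - 9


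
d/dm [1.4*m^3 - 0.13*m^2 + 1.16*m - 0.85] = 4.2*m^2 - 0.26*m + 1.16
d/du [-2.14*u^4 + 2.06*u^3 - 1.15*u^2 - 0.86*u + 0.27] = -8.56*u^3 + 6.18*u^2 - 2.3*u - 0.86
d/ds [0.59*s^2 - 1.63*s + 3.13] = 1.18*s - 1.63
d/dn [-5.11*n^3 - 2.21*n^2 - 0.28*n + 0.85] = -15.33*n^2 - 4.42*n - 0.28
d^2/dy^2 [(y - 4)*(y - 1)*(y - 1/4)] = 6*y - 21/2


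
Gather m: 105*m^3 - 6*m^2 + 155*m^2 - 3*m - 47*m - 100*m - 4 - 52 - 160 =105*m^3 + 149*m^2 - 150*m - 216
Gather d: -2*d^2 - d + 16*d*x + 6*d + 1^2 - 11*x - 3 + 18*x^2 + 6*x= -2*d^2 + d*(16*x + 5) + 18*x^2 - 5*x - 2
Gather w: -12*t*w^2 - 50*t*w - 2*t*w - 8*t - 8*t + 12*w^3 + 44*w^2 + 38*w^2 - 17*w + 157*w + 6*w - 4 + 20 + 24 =-16*t + 12*w^3 + w^2*(82 - 12*t) + w*(146 - 52*t) + 40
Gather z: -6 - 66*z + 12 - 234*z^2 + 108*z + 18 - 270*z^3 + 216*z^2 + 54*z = -270*z^3 - 18*z^2 + 96*z + 24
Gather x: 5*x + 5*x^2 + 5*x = 5*x^2 + 10*x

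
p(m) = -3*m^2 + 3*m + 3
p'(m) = 3 - 6*m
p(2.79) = -11.98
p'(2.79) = -13.74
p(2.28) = -5.76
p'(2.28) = -10.68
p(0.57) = 3.74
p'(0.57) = -0.42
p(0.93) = 3.20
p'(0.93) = -2.58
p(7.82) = -157.00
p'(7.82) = -43.92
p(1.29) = 1.88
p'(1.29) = -4.74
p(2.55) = -8.86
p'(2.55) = -12.30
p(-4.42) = -68.87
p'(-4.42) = 29.52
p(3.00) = -15.00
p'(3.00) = -15.00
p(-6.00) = -123.00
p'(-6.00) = 39.00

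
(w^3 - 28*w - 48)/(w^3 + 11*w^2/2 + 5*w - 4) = 2*(w - 6)/(2*w - 1)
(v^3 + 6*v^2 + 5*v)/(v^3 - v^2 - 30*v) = (v + 1)/(v - 6)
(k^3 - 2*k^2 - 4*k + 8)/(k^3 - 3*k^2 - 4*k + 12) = (k - 2)/(k - 3)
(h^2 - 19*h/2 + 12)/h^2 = 1 - 19/(2*h) + 12/h^2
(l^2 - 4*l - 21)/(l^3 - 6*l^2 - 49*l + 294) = (l + 3)/(l^2 + l - 42)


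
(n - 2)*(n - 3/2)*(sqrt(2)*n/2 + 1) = sqrt(2)*n^3/2 - 7*sqrt(2)*n^2/4 + n^2 - 7*n/2 + 3*sqrt(2)*n/2 + 3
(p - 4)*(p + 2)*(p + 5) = p^3 + 3*p^2 - 18*p - 40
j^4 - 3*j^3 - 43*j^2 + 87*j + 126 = (j - 7)*(j - 3)*(j + 1)*(j + 6)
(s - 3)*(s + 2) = s^2 - s - 6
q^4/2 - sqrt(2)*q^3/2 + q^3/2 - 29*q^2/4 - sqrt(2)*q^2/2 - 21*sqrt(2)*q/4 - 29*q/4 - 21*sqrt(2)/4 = (q/2 + 1/2)*(q - 7*sqrt(2)/2)*(q + sqrt(2))*(q + 3*sqrt(2)/2)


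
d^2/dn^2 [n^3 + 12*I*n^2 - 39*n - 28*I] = 6*n + 24*I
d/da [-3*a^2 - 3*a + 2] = -6*a - 3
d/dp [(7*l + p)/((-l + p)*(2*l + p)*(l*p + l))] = ((l - p)*(2*l + p)*(7*l + p) - (l - p)*(2*l + p)*(p + 1) + (l - p)*(7*l + p)*(p + 1) - (2*l + p)*(7*l + p)*(p + 1))/(l*(l - p)^2*(2*l + p)^2*(p + 1)^2)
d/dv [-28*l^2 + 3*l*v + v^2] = 3*l + 2*v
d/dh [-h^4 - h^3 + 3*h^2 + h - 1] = -4*h^3 - 3*h^2 + 6*h + 1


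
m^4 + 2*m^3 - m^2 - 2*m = m*(m - 1)*(m + 1)*(m + 2)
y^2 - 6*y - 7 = (y - 7)*(y + 1)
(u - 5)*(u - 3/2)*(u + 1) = u^3 - 11*u^2/2 + u + 15/2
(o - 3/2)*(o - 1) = o^2 - 5*o/2 + 3/2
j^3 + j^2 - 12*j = j*(j - 3)*(j + 4)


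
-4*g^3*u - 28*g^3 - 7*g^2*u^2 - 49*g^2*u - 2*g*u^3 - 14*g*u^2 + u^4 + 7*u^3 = (-4*g + u)*(g + u)^2*(u + 7)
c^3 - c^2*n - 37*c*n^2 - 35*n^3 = (c - 7*n)*(c + n)*(c + 5*n)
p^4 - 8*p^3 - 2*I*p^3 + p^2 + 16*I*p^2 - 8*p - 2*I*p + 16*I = (p - 8)*(p - 2*I)*(p - I)*(p + I)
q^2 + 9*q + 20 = (q + 4)*(q + 5)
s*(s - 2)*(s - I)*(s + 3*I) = s^4 - 2*s^3 + 2*I*s^3 + 3*s^2 - 4*I*s^2 - 6*s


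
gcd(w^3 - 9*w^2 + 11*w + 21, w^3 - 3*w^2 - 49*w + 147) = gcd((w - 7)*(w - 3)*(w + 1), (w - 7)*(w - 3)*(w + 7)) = w^2 - 10*w + 21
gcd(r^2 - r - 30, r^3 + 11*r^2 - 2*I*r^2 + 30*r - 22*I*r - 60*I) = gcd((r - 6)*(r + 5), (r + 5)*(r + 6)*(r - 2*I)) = r + 5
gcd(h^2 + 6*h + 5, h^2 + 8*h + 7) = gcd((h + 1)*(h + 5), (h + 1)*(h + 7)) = h + 1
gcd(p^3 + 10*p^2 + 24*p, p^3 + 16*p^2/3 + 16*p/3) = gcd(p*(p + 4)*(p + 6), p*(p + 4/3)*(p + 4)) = p^2 + 4*p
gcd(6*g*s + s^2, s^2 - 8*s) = s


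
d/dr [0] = 0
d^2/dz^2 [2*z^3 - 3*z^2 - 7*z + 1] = 12*z - 6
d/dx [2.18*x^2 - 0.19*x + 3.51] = 4.36*x - 0.19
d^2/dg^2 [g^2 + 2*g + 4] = 2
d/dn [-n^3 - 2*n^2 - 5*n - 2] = -3*n^2 - 4*n - 5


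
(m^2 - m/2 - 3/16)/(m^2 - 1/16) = (4*m - 3)/(4*m - 1)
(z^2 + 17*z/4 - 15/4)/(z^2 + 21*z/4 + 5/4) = (4*z - 3)/(4*z + 1)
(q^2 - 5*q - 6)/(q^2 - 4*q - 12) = (q + 1)/(q + 2)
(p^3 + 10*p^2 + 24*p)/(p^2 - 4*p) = (p^2 + 10*p + 24)/(p - 4)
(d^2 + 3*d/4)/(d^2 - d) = (d + 3/4)/(d - 1)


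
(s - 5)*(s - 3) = s^2 - 8*s + 15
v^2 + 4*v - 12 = (v - 2)*(v + 6)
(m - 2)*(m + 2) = m^2 - 4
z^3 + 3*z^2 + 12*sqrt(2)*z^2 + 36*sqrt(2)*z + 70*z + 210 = (z + 3)*(z + 5*sqrt(2))*(z + 7*sqrt(2))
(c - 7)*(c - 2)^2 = c^3 - 11*c^2 + 32*c - 28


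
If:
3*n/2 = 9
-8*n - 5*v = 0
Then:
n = 6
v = -48/5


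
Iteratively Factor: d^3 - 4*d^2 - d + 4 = (d - 4)*(d^2 - 1) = (d - 4)*(d + 1)*(d - 1)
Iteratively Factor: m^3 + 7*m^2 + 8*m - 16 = (m - 1)*(m^2 + 8*m + 16) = (m - 1)*(m + 4)*(m + 4)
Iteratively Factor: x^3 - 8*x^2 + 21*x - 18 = (x - 3)*(x^2 - 5*x + 6) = (x - 3)*(x - 2)*(x - 3)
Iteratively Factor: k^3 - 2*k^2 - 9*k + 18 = (k + 3)*(k^2 - 5*k + 6) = (k - 3)*(k + 3)*(k - 2)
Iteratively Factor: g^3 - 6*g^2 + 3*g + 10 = (g + 1)*(g^2 - 7*g + 10) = (g - 2)*(g + 1)*(g - 5)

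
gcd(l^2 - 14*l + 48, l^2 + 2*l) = 1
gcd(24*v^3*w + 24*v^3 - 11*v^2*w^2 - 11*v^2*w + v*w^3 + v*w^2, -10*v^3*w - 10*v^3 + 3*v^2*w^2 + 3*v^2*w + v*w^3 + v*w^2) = v*w + v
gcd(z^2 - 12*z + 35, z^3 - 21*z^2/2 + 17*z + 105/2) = z^2 - 12*z + 35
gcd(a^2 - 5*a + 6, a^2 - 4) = a - 2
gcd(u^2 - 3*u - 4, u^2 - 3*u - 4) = u^2 - 3*u - 4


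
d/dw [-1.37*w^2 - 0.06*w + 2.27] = -2.74*w - 0.06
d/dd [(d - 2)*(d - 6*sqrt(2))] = 2*d - 6*sqrt(2) - 2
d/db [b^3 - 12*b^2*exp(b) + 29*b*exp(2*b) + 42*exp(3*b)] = -12*b^2*exp(b) + 3*b^2 + 58*b*exp(2*b) - 24*b*exp(b) + 126*exp(3*b) + 29*exp(2*b)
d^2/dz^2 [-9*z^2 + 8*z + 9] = -18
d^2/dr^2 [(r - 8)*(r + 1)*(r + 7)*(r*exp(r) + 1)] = r^4*exp(r) + 8*r^3*exp(r) - 45*r^2*exp(r) - 284*r*exp(r) + 6*r - 226*exp(r)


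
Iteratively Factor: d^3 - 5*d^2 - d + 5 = (d - 5)*(d^2 - 1) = (d - 5)*(d + 1)*(d - 1)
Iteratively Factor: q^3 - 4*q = (q - 2)*(q^2 + 2*q) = q*(q - 2)*(q + 2)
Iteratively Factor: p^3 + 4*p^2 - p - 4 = (p + 1)*(p^2 + 3*p - 4) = (p - 1)*(p + 1)*(p + 4)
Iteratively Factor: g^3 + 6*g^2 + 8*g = (g + 4)*(g^2 + 2*g) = (g + 2)*(g + 4)*(g)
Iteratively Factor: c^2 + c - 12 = (c - 3)*(c + 4)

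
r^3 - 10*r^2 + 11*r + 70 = (r - 7)*(r - 5)*(r + 2)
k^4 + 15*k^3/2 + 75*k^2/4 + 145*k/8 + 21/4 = (k + 1/2)*(k + 3/2)*(k + 2)*(k + 7/2)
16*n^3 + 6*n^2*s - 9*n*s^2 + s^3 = (-8*n + s)*(-2*n + s)*(n + s)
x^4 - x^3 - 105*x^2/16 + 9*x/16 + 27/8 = (x - 3)*(x - 3/4)*(x + 3/4)*(x + 2)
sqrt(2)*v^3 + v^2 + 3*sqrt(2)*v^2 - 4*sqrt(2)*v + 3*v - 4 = (v - 1)*(v + 4)*(sqrt(2)*v + 1)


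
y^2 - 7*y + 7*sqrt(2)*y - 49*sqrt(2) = (y - 7)*(y + 7*sqrt(2))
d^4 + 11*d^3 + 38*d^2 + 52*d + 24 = (d + 1)*(d + 2)^2*(d + 6)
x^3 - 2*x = x*(x - sqrt(2))*(x + sqrt(2))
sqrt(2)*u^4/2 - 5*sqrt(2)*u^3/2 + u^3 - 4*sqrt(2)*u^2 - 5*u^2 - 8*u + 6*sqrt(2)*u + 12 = (u - 6)*(u - 1)*(u + 2)*(sqrt(2)*u/2 + 1)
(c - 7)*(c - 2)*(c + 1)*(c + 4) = c^4 - 4*c^3 - 27*c^2 + 34*c + 56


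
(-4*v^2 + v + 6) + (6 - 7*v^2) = -11*v^2 + v + 12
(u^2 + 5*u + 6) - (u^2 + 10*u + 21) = -5*u - 15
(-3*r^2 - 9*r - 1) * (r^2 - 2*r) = -3*r^4 - 3*r^3 + 17*r^2 + 2*r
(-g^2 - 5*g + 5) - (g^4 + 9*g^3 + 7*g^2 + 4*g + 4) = -g^4 - 9*g^3 - 8*g^2 - 9*g + 1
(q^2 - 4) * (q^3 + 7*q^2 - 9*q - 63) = q^5 + 7*q^4 - 13*q^3 - 91*q^2 + 36*q + 252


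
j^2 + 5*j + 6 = (j + 2)*(j + 3)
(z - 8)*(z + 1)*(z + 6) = z^3 - z^2 - 50*z - 48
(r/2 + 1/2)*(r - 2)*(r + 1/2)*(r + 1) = r^4/2 + r^3/4 - 3*r^2/2 - 7*r/4 - 1/2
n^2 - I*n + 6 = (n - 3*I)*(n + 2*I)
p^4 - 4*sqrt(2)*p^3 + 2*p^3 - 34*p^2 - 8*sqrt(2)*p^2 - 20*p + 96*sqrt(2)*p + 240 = (p - 4)*(p + 6)*(p - 5*sqrt(2))*(p + sqrt(2))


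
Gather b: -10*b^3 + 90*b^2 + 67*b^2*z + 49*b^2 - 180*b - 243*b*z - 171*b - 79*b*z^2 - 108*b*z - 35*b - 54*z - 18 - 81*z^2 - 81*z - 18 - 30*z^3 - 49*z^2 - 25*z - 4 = -10*b^3 + b^2*(67*z + 139) + b*(-79*z^2 - 351*z - 386) - 30*z^3 - 130*z^2 - 160*z - 40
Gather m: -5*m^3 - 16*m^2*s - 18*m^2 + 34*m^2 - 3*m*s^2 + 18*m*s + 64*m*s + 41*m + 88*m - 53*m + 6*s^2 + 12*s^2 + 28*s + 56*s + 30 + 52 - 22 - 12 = -5*m^3 + m^2*(16 - 16*s) + m*(-3*s^2 + 82*s + 76) + 18*s^2 + 84*s + 48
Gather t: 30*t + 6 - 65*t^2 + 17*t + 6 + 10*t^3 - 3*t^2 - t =10*t^3 - 68*t^2 + 46*t + 12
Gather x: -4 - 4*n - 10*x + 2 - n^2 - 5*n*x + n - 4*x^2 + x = -n^2 - 3*n - 4*x^2 + x*(-5*n - 9) - 2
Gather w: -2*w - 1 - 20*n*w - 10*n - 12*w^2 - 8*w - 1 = -10*n - 12*w^2 + w*(-20*n - 10) - 2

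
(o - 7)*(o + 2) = o^2 - 5*o - 14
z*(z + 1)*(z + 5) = z^3 + 6*z^2 + 5*z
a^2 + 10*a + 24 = (a + 4)*(a + 6)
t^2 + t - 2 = (t - 1)*(t + 2)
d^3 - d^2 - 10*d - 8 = (d - 4)*(d + 1)*(d + 2)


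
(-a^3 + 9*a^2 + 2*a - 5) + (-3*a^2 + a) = -a^3 + 6*a^2 + 3*a - 5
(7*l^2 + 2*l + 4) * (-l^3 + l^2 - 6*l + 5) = -7*l^5 + 5*l^4 - 44*l^3 + 27*l^2 - 14*l + 20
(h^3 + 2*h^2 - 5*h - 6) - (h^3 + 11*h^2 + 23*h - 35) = -9*h^2 - 28*h + 29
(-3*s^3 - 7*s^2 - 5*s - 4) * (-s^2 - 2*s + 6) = 3*s^5 + 13*s^4 + s^3 - 28*s^2 - 22*s - 24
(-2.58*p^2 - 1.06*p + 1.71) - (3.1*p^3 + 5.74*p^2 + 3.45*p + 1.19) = -3.1*p^3 - 8.32*p^2 - 4.51*p + 0.52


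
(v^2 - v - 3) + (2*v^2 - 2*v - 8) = 3*v^2 - 3*v - 11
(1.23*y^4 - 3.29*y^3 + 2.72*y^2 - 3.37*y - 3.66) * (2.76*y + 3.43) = 3.3948*y^5 - 4.8615*y^4 - 3.7775*y^3 + 0.0284000000000013*y^2 - 21.6607*y - 12.5538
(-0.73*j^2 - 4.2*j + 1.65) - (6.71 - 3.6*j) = -0.73*j^2 - 0.6*j - 5.06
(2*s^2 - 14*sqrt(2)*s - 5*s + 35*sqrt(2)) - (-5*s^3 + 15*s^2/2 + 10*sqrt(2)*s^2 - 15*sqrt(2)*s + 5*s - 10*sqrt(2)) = 5*s^3 - 10*sqrt(2)*s^2 - 11*s^2/2 - 10*s + sqrt(2)*s + 45*sqrt(2)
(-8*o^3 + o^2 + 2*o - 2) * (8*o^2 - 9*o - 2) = -64*o^5 + 80*o^4 + 23*o^3 - 36*o^2 + 14*o + 4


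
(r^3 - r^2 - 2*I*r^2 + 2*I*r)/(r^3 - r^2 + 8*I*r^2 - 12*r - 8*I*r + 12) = r*(r - 2*I)/(r^2 + 8*I*r - 12)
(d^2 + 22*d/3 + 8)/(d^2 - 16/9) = 3*(d + 6)/(3*d - 4)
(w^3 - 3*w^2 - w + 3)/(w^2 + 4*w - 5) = (w^2 - 2*w - 3)/(w + 5)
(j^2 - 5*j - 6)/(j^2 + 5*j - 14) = (j^2 - 5*j - 6)/(j^2 + 5*j - 14)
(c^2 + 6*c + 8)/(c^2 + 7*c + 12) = (c + 2)/(c + 3)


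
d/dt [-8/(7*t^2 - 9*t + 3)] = 8*(14*t - 9)/(7*t^2 - 9*t + 3)^2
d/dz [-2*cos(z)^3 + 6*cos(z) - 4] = -6*sin(z)^3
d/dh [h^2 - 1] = 2*h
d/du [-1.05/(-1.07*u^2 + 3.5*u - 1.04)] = (3.675 - 2.247*u)/(1.07*u^2 - 3.5*u + 1.04)^2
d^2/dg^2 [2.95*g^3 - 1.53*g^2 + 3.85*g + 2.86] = 17.7*g - 3.06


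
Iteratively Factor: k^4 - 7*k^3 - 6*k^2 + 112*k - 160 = (k - 5)*(k^3 - 2*k^2 - 16*k + 32) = (k - 5)*(k - 2)*(k^2 - 16) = (k - 5)*(k - 2)*(k + 4)*(k - 4)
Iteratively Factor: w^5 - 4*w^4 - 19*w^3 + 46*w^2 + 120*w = (w)*(w^4 - 4*w^3 - 19*w^2 + 46*w + 120) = w*(w - 4)*(w^3 - 19*w - 30) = w*(w - 5)*(w - 4)*(w^2 + 5*w + 6) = w*(w - 5)*(w - 4)*(w + 2)*(w + 3)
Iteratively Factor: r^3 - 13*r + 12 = (r - 1)*(r^2 + r - 12) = (r - 1)*(r + 4)*(r - 3)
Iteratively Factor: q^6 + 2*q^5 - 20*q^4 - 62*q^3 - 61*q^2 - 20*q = (q + 1)*(q^5 + q^4 - 21*q^3 - 41*q^2 - 20*q) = q*(q + 1)*(q^4 + q^3 - 21*q^2 - 41*q - 20) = q*(q + 1)^2*(q^3 - 21*q - 20) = q*(q + 1)^3*(q^2 - q - 20) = q*(q + 1)^3*(q + 4)*(q - 5)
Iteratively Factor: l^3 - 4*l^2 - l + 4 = (l - 4)*(l^2 - 1) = (l - 4)*(l + 1)*(l - 1)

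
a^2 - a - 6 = (a - 3)*(a + 2)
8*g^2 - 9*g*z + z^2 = (-8*g + z)*(-g + z)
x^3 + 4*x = x*(x - 2*I)*(x + 2*I)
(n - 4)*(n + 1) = n^2 - 3*n - 4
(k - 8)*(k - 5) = k^2 - 13*k + 40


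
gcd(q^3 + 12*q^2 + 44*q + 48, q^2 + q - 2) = q + 2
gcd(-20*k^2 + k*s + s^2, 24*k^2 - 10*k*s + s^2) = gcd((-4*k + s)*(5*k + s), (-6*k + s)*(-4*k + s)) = -4*k + s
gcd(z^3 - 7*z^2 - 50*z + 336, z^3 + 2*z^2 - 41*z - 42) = z^2 + z - 42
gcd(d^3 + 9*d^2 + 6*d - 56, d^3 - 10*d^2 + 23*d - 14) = d - 2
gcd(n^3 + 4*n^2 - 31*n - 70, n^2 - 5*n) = n - 5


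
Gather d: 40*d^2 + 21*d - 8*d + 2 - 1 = 40*d^2 + 13*d + 1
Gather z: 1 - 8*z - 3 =-8*z - 2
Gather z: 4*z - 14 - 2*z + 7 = 2*z - 7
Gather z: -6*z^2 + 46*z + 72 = -6*z^2 + 46*z + 72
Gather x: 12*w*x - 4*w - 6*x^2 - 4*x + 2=-4*w - 6*x^2 + x*(12*w - 4) + 2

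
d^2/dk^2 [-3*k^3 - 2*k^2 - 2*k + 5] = -18*k - 4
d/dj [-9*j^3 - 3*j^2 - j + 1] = -27*j^2 - 6*j - 1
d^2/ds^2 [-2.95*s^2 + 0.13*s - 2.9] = -5.90000000000000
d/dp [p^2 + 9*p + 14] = 2*p + 9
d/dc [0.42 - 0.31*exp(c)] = -0.31*exp(c)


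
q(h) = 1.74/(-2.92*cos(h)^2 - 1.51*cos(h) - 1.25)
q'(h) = 1.74*(-5.84*sin(h)*cos(h) - 1.51*sin(h))/(-2.92*cos(h)^2 - 1.51*cos(h) - 1.25)^2 = -(10.1616*cos(h) + 2.6274)*sin(h)/(2.92*cos(h)^2 + 1.51*cos(h) + 1.25)^2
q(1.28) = -0.90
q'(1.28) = -1.44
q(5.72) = -0.38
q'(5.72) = 0.28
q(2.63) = -0.81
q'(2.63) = 0.66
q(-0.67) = -0.41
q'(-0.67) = 0.37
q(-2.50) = -0.91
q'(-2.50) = -0.90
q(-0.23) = -0.32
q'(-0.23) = 0.09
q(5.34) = -0.55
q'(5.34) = 0.70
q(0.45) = -0.35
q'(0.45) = -0.21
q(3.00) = -0.66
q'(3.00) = 0.15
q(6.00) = -0.32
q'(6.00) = 0.12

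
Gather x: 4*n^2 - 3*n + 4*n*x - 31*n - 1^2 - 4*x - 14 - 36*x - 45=4*n^2 - 34*n + x*(4*n - 40) - 60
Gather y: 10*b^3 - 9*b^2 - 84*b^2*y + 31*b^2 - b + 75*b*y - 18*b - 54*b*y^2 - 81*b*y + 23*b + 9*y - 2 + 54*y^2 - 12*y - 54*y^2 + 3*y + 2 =10*b^3 + 22*b^2 - 54*b*y^2 + 4*b + y*(-84*b^2 - 6*b)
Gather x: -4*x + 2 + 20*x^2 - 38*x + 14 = 20*x^2 - 42*x + 16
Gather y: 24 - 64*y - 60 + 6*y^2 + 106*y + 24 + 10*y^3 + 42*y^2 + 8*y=10*y^3 + 48*y^2 + 50*y - 12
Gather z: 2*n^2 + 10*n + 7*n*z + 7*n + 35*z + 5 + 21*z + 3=2*n^2 + 17*n + z*(7*n + 56) + 8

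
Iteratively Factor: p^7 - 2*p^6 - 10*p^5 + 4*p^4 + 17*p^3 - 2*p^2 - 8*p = (p + 1)*(p^6 - 3*p^5 - 7*p^4 + 11*p^3 + 6*p^2 - 8*p) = (p + 1)*(p + 2)*(p^5 - 5*p^4 + 3*p^3 + 5*p^2 - 4*p) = p*(p + 1)*(p + 2)*(p^4 - 5*p^3 + 3*p^2 + 5*p - 4) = p*(p - 4)*(p + 1)*(p + 2)*(p^3 - p^2 - p + 1) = p*(p - 4)*(p + 1)^2*(p + 2)*(p^2 - 2*p + 1) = p*(p - 4)*(p - 1)*(p + 1)^2*(p + 2)*(p - 1)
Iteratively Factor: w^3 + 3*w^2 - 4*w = (w + 4)*(w^2 - w) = w*(w + 4)*(w - 1)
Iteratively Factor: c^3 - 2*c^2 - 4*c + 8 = (c - 2)*(c^2 - 4) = (c - 2)^2*(c + 2)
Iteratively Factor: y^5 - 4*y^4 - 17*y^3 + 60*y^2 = (y)*(y^4 - 4*y^3 - 17*y^2 + 60*y) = y*(y - 3)*(y^3 - y^2 - 20*y) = y*(y - 5)*(y - 3)*(y^2 + 4*y) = y^2*(y - 5)*(y - 3)*(y + 4)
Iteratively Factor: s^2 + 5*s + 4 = (s + 1)*(s + 4)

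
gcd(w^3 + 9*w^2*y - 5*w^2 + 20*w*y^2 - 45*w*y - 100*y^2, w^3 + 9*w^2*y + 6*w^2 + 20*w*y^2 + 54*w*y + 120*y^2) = w^2 + 9*w*y + 20*y^2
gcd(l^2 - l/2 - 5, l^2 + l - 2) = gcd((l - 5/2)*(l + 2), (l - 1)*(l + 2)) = l + 2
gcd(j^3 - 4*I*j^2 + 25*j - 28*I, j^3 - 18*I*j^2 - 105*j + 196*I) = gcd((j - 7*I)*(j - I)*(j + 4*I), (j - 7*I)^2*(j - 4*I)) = j - 7*I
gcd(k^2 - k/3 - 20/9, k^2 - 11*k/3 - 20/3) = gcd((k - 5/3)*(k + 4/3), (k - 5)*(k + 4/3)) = k + 4/3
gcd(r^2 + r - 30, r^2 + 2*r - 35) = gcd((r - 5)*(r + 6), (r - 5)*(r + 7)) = r - 5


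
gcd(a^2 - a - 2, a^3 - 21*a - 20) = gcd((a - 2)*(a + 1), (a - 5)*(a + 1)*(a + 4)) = a + 1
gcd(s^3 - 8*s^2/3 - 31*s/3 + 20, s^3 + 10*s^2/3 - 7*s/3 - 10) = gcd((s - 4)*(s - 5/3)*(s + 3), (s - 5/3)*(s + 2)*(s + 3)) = s^2 + 4*s/3 - 5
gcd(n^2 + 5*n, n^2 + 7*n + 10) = n + 5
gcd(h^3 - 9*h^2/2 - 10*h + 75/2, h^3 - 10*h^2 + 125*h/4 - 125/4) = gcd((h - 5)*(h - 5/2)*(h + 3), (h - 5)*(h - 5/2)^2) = h^2 - 15*h/2 + 25/2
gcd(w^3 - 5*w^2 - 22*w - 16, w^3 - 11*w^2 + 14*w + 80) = w^2 - 6*w - 16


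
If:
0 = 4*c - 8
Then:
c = 2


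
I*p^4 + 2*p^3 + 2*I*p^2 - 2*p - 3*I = (p - 1)*(p - 3*I)*(p + I)*(I*p + I)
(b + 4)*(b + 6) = b^2 + 10*b + 24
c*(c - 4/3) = c^2 - 4*c/3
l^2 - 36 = (l - 6)*(l + 6)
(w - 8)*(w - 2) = w^2 - 10*w + 16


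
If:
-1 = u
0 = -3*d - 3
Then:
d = -1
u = -1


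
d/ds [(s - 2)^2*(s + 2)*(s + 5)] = 4*s^3 + 9*s^2 - 28*s - 12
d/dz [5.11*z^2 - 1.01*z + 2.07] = 10.22*z - 1.01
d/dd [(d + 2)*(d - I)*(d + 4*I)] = 3*d^2 + d*(4 + 6*I) + 4 + 6*I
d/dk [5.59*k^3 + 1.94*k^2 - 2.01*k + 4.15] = 16.77*k^2 + 3.88*k - 2.01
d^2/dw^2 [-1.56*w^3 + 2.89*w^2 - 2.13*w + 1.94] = 5.78 - 9.36*w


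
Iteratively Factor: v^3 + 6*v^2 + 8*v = (v)*(v^2 + 6*v + 8) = v*(v + 4)*(v + 2)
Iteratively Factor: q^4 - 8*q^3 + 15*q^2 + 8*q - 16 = (q - 4)*(q^3 - 4*q^2 - q + 4) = (q - 4)*(q + 1)*(q^2 - 5*q + 4) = (q - 4)^2*(q + 1)*(q - 1)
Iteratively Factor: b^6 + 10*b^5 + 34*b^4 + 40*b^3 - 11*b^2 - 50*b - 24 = (b + 2)*(b^5 + 8*b^4 + 18*b^3 + 4*b^2 - 19*b - 12) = (b + 1)*(b + 2)*(b^4 + 7*b^3 + 11*b^2 - 7*b - 12) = (b + 1)^2*(b + 2)*(b^3 + 6*b^2 + 5*b - 12) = (b - 1)*(b + 1)^2*(b + 2)*(b^2 + 7*b + 12) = (b - 1)*(b + 1)^2*(b + 2)*(b + 4)*(b + 3)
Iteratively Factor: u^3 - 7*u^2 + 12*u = (u - 4)*(u^2 - 3*u) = (u - 4)*(u - 3)*(u)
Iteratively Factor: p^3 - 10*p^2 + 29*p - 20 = (p - 1)*(p^2 - 9*p + 20) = (p - 4)*(p - 1)*(p - 5)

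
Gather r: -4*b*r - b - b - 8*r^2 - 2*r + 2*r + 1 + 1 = -4*b*r - 2*b - 8*r^2 + 2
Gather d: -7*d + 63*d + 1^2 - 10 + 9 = 56*d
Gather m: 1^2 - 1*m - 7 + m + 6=0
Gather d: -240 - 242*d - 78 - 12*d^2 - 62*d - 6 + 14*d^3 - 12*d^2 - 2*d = 14*d^3 - 24*d^2 - 306*d - 324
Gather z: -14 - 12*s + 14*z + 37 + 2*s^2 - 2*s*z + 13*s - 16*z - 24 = 2*s^2 + s + z*(-2*s - 2) - 1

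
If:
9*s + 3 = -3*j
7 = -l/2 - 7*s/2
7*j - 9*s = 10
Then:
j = 7/10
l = -301/30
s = -17/30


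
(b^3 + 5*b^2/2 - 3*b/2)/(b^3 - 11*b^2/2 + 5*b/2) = (b + 3)/(b - 5)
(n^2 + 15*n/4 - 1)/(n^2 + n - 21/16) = 4*(4*n^2 + 15*n - 4)/(16*n^2 + 16*n - 21)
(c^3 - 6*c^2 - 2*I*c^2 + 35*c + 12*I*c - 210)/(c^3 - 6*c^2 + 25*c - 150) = (c - 7*I)/(c - 5*I)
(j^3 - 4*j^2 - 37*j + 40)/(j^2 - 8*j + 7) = (j^2 - 3*j - 40)/(j - 7)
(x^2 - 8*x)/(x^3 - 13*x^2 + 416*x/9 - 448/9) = 9*x/(9*x^2 - 45*x + 56)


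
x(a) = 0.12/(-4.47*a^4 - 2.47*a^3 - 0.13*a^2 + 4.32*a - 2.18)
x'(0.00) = -0.11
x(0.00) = -0.06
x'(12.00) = 0.00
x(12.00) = -0.00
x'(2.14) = 0.00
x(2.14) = -0.00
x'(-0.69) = -0.03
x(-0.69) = -0.02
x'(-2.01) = -0.00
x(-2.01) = -0.00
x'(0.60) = 0.51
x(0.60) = -0.16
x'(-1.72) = -0.01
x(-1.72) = -0.00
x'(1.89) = 0.00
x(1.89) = -0.00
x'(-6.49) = -0.00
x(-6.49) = -0.00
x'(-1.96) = -0.00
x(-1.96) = -0.00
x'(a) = 0.12*(17.88*a^3 + 7.41*a^2 + 0.26*a - 4.32)/(-4.47*a^4 - 2.47*a^3 - 0.13*a^2 + 4.32*a - 2.18)^2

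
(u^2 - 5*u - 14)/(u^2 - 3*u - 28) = (u + 2)/(u + 4)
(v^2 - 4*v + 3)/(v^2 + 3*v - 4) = (v - 3)/(v + 4)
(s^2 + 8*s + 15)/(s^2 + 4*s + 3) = (s + 5)/(s + 1)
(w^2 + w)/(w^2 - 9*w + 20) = w*(w + 1)/(w^2 - 9*w + 20)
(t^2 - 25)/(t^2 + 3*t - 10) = (t - 5)/(t - 2)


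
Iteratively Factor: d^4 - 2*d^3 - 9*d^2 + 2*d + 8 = (d - 4)*(d^3 + 2*d^2 - d - 2) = (d - 4)*(d + 2)*(d^2 - 1) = (d - 4)*(d + 1)*(d + 2)*(d - 1)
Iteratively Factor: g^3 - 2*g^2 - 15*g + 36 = (g - 3)*(g^2 + g - 12) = (g - 3)*(g + 4)*(g - 3)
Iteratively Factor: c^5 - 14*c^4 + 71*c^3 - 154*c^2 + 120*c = (c - 2)*(c^4 - 12*c^3 + 47*c^2 - 60*c) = (c - 3)*(c - 2)*(c^3 - 9*c^2 + 20*c) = (c - 4)*(c - 3)*(c - 2)*(c^2 - 5*c) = c*(c - 4)*(c - 3)*(c - 2)*(c - 5)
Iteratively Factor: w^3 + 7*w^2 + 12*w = (w)*(w^2 + 7*w + 12) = w*(w + 4)*(w + 3)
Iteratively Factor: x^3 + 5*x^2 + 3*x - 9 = (x - 1)*(x^2 + 6*x + 9) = (x - 1)*(x + 3)*(x + 3)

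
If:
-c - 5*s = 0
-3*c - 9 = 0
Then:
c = -3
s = 3/5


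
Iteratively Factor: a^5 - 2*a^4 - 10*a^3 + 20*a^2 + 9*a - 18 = (a - 2)*(a^4 - 10*a^2 + 9) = (a - 3)*(a - 2)*(a^3 + 3*a^2 - a - 3) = (a - 3)*(a - 2)*(a + 1)*(a^2 + 2*a - 3) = (a - 3)*(a - 2)*(a + 1)*(a + 3)*(a - 1)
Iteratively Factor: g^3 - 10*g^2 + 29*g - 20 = (g - 5)*(g^2 - 5*g + 4) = (g - 5)*(g - 1)*(g - 4)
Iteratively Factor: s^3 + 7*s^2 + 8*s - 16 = (s + 4)*(s^2 + 3*s - 4) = (s + 4)^2*(s - 1)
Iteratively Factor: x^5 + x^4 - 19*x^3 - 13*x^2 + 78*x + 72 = (x + 2)*(x^4 - x^3 - 17*x^2 + 21*x + 36) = (x - 3)*(x + 2)*(x^3 + 2*x^2 - 11*x - 12) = (x - 3)^2*(x + 2)*(x^2 + 5*x + 4) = (x - 3)^2*(x + 2)*(x + 4)*(x + 1)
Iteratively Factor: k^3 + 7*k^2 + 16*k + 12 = (k + 2)*(k^2 + 5*k + 6) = (k + 2)*(k + 3)*(k + 2)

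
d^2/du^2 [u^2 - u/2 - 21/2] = 2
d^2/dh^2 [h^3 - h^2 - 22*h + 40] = 6*h - 2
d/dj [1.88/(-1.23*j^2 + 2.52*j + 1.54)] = (4.6248*j - 4.7376)/(-1.23*j^2 + 2.52*j + 1.54)^2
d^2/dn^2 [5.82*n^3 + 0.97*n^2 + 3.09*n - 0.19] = 34.92*n + 1.94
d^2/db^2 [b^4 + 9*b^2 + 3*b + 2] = 12*b^2 + 18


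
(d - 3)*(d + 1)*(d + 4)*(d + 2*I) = d^4 + 2*d^3 + 2*I*d^3 - 11*d^2 + 4*I*d^2 - 12*d - 22*I*d - 24*I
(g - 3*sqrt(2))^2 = g^2 - 6*sqrt(2)*g + 18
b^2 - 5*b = b*(b - 5)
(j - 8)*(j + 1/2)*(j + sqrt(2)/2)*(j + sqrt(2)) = j^4 - 15*j^3/2 + 3*sqrt(2)*j^3/2 - 45*sqrt(2)*j^2/4 - 3*j^2 - 6*sqrt(2)*j - 15*j/2 - 4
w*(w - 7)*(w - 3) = w^3 - 10*w^2 + 21*w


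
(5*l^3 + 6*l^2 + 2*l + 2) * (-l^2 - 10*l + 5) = -5*l^5 - 56*l^4 - 37*l^3 + 8*l^2 - 10*l + 10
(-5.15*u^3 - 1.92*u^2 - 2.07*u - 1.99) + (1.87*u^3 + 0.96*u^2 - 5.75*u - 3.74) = -3.28*u^3 - 0.96*u^2 - 7.82*u - 5.73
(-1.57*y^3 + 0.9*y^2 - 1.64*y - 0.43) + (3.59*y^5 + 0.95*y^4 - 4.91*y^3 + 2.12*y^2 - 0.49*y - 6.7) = 3.59*y^5 + 0.95*y^4 - 6.48*y^3 + 3.02*y^2 - 2.13*y - 7.13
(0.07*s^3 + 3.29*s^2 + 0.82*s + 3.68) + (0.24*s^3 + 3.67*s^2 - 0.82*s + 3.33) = 0.31*s^3 + 6.96*s^2 + 7.01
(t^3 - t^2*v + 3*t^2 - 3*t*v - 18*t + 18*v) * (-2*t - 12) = -2*t^4 + 2*t^3*v - 18*t^3 + 18*t^2*v + 216*t - 216*v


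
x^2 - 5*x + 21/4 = (x - 7/2)*(x - 3/2)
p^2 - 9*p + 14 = (p - 7)*(p - 2)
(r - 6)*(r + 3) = r^2 - 3*r - 18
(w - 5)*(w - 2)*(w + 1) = w^3 - 6*w^2 + 3*w + 10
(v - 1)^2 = v^2 - 2*v + 1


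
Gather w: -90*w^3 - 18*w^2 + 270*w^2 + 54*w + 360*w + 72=-90*w^3 + 252*w^2 + 414*w + 72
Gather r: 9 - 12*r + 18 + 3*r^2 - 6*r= 3*r^2 - 18*r + 27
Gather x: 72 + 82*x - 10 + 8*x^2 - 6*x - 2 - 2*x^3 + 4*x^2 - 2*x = -2*x^3 + 12*x^2 + 74*x + 60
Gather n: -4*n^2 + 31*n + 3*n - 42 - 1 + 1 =-4*n^2 + 34*n - 42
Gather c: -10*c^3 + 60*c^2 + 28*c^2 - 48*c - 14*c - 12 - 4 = -10*c^3 + 88*c^2 - 62*c - 16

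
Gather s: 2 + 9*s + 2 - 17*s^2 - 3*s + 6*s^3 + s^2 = 6*s^3 - 16*s^2 + 6*s + 4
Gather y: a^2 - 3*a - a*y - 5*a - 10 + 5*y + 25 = a^2 - 8*a + y*(5 - a) + 15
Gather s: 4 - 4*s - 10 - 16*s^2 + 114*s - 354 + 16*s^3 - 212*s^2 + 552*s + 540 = 16*s^3 - 228*s^2 + 662*s + 180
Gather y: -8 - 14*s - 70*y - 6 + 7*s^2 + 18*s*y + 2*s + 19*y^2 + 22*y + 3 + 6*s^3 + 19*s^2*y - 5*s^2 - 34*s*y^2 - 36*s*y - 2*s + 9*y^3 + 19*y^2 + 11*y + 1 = 6*s^3 + 2*s^2 - 14*s + 9*y^3 + y^2*(38 - 34*s) + y*(19*s^2 - 18*s - 37) - 10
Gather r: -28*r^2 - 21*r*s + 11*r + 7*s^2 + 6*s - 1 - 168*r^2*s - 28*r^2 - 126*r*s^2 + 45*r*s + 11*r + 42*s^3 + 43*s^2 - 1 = r^2*(-168*s - 56) + r*(-126*s^2 + 24*s + 22) + 42*s^3 + 50*s^2 + 6*s - 2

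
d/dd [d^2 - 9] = 2*d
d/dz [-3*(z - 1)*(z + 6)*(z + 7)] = -9*z^2 - 72*z - 87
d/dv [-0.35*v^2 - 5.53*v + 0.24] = -0.7*v - 5.53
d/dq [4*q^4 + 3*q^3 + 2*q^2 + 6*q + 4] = 16*q^3 + 9*q^2 + 4*q + 6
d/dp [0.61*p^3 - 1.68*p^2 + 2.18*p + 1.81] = 1.83*p^2 - 3.36*p + 2.18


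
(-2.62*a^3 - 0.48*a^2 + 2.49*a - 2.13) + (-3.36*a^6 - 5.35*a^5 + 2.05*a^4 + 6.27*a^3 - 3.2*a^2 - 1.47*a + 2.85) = -3.36*a^6 - 5.35*a^5 + 2.05*a^4 + 3.65*a^3 - 3.68*a^2 + 1.02*a + 0.72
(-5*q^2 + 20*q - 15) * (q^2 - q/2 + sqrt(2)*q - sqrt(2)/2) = -5*q^4 - 5*sqrt(2)*q^3 + 45*q^3/2 - 25*q^2 + 45*sqrt(2)*q^2/2 - 25*sqrt(2)*q + 15*q/2 + 15*sqrt(2)/2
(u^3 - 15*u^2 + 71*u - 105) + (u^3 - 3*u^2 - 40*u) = 2*u^3 - 18*u^2 + 31*u - 105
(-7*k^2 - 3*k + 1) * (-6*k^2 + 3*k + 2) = 42*k^4 - 3*k^3 - 29*k^2 - 3*k + 2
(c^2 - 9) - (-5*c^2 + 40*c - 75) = 6*c^2 - 40*c + 66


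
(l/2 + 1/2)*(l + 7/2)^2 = l^3/2 + 4*l^2 + 77*l/8 + 49/8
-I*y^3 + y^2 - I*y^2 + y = y*(y + I)*(-I*y - I)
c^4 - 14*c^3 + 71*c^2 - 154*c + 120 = (c - 5)*(c - 4)*(c - 3)*(c - 2)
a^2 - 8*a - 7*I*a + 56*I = (a - 8)*(a - 7*I)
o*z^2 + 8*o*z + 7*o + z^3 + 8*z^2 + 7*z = (o + z)*(z + 1)*(z + 7)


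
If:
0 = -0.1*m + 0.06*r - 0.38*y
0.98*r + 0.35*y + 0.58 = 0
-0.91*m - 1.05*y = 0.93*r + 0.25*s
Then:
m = -4.01428571428571*y - 0.355102040816327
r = -0.357142857142857*y - 0.591836734693878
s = 11.7405714285714*y + 3.49420408163265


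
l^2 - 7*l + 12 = (l - 4)*(l - 3)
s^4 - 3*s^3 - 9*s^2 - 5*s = s*(s - 5)*(s + 1)^2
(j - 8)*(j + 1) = j^2 - 7*j - 8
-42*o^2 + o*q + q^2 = (-6*o + q)*(7*o + q)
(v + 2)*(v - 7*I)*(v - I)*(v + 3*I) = v^4 + 2*v^3 - 5*I*v^3 + 17*v^2 - 10*I*v^2 + 34*v - 21*I*v - 42*I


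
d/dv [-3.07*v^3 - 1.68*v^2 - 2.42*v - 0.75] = -9.21*v^2 - 3.36*v - 2.42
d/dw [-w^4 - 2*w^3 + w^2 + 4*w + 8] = -4*w^3 - 6*w^2 + 2*w + 4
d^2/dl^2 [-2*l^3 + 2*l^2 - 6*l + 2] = 4 - 12*l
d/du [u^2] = 2*u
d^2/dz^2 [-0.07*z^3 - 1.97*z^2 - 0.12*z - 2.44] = -0.42*z - 3.94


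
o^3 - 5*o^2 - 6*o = o*(o - 6)*(o + 1)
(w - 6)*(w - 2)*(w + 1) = w^3 - 7*w^2 + 4*w + 12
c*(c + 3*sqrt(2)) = c^2 + 3*sqrt(2)*c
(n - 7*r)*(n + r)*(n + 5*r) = n^3 - n^2*r - 37*n*r^2 - 35*r^3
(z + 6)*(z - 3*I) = z^2 + 6*z - 3*I*z - 18*I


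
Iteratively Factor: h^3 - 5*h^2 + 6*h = (h - 3)*(h^2 - 2*h) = h*(h - 3)*(h - 2)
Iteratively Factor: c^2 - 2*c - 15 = (c + 3)*(c - 5)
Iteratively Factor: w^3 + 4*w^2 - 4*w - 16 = (w - 2)*(w^2 + 6*w + 8) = (w - 2)*(w + 4)*(w + 2)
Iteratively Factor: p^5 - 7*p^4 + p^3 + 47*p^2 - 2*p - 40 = (p - 4)*(p^4 - 3*p^3 - 11*p^2 + 3*p + 10) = (p - 4)*(p + 2)*(p^3 - 5*p^2 - p + 5) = (p - 4)*(p + 1)*(p + 2)*(p^2 - 6*p + 5) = (p - 4)*(p - 1)*(p + 1)*(p + 2)*(p - 5)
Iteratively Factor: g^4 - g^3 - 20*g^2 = (g)*(g^3 - g^2 - 20*g) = g*(g + 4)*(g^2 - 5*g) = g*(g - 5)*(g + 4)*(g)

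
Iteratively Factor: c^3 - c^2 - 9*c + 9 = (c - 3)*(c^2 + 2*c - 3) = (c - 3)*(c - 1)*(c + 3)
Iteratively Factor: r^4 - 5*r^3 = (r)*(r^3 - 5*r^2) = r^2*(r^2 - 5*r) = r^2*(r - 5)*(r)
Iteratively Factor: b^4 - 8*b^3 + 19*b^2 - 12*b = (b - 4)*(b^3 - 4*b^2 + 3*b) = (b - 4)*(b - 3)*(b^2 - b) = b*(b - 4)*(b - 3)*(b - 1)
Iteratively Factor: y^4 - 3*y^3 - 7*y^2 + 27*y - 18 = (y - 1)*(y^3 - 2*y^2 - 9*y + 18) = (y - 1)*(y + 3)*(y^2 - 5*y + 6) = (y - 2)*(y - 1)*(y + 3)*(y - 3)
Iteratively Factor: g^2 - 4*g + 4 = (g - 2)*(g - 2)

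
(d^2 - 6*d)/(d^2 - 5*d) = (d - 6)/(d - 5)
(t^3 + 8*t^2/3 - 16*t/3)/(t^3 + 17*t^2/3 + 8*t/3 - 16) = t/(t + 3)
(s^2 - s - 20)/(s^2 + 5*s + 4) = (s - 5)/(s + 1)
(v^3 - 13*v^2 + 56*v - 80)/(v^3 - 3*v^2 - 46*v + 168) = (v^2 - 9*v + 20)/(v^2 + v - 42)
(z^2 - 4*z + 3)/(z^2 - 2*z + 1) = (z - 3)/(z - 1)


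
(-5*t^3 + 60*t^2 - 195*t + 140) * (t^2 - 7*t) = -5*t^5 + 95*t^4 - 615*t^3 + 1505*t^2 - 980*t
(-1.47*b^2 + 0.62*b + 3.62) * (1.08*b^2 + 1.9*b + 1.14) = -1.5876*b^4 - 2.1234*b^3 + 3.4118*b^2 + 7.5848*b + 4.1268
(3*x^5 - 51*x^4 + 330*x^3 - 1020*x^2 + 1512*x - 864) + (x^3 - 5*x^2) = 3*x^5 - 51*x^4 + 331*x^3 - 1025*x^2 + 1512*x - 864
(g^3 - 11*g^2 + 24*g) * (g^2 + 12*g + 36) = g^5 + g^4 - 72*g^3 - 108*g^2 + 864*g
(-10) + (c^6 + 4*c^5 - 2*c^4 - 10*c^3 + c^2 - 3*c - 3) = c^6 + 4*c^5 - 2*c^4 - 10*c^3 + c^2 - 3*c - 13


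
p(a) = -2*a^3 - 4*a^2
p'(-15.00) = -1230.00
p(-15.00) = 5850.00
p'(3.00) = -78.00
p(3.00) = -90.00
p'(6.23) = -282.72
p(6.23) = -638.86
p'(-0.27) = 1.72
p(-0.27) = -0.25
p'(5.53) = -227.73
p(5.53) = -460.55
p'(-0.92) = 2.28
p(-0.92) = -1.83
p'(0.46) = -4.95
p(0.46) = -1.04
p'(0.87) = -11.50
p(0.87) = -4.34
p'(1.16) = -17.35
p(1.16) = -8.50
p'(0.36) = -3.66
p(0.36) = -0.61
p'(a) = -6*a^2 - 8*a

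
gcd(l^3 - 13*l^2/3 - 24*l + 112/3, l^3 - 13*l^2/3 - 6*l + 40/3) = l - 4/3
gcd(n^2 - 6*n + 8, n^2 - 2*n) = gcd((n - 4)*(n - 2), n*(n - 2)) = n - 2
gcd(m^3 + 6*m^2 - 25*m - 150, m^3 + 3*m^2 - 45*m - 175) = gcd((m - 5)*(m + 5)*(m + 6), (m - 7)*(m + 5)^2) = m + 5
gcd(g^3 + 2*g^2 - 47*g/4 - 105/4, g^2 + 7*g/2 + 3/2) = g + 3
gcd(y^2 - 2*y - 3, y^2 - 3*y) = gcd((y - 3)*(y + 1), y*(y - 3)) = y - 3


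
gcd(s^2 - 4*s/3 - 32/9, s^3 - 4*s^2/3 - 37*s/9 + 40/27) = s - 8/3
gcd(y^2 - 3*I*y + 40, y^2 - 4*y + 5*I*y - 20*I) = y + 5*I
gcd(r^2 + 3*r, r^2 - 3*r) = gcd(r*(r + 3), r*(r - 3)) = r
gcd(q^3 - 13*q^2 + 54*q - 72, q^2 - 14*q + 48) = q - 6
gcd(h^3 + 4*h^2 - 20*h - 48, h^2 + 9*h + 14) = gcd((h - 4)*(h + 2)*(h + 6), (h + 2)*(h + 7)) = h + 2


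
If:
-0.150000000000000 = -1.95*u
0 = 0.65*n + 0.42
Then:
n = -0.65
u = 0.08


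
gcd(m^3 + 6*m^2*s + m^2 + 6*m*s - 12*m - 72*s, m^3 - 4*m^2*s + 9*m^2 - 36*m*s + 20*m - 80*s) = m + 4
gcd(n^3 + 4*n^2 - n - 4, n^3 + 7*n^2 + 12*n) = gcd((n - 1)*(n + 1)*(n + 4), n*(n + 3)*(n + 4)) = n + 4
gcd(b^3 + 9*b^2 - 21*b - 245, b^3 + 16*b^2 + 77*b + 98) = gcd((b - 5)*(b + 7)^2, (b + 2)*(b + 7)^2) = b^2 + 14*b + 49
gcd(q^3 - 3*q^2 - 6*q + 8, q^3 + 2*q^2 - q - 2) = q^2 + q - 2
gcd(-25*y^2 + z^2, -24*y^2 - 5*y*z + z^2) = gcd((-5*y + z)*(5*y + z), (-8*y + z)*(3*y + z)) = 1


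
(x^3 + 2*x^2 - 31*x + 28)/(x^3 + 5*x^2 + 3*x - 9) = (x^2 + 3*x - 28)/(x^2 + 6*x + 9)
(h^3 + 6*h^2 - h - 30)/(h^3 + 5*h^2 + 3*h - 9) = (h^2 + 3*h - 10)/(h^2 + 2*h - 3)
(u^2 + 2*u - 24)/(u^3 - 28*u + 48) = 1/(u - 2)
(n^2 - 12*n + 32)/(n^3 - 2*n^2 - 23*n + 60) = (n - 8)/(n^2 + 2*n - 15)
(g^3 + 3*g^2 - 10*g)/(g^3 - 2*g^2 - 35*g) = (g - 2)/(g - 7)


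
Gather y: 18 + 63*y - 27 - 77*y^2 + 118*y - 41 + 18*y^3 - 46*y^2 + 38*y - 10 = 18*y^3 - 123*y^2 + 219*y - 60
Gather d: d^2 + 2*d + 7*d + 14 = d^2 + 9*d + 14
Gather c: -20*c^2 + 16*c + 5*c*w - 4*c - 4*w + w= -20*c^2 + c*(5*w + 12) - 3*w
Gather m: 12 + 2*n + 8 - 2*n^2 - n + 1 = -2*n^2 + n + 21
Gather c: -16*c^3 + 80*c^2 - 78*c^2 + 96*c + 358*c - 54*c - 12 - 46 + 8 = -16*c^3 + 2*c^2 + 400*c - 50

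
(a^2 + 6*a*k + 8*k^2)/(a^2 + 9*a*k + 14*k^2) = (a + 4*k)/(a + 7*k)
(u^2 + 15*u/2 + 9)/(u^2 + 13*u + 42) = (u + 3/2)/(u + 7)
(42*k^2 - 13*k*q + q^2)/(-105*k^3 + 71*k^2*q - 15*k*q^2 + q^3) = (-6*k + q)/(15*k^2 - 8*k*q + q^2)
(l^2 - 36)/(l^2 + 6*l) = (l - 6)/l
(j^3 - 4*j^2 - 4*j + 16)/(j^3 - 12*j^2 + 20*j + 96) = (j^2 - 6*j + 8)/(j^2 - 14*j + 48)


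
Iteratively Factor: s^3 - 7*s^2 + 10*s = (s - 5)*(s^2 - 2*s) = s*(s - 5)*(s - 2)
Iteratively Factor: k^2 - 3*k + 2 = (k - 2)*(k - 1)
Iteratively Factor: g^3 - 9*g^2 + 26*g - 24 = (g - 3)*(g^2 - 6*g + 8) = (g - 3)*(g - 2)*(g - 4)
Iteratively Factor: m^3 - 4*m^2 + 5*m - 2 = (m - 1)*(m^2 - 3*m + 2) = (m - 1)^2*(m - 2)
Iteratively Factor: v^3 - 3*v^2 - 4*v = (v - 4)*(v^2 + v) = (v - 4)*(v + 1)*(v)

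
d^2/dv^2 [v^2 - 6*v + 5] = 2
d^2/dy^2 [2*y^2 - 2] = 4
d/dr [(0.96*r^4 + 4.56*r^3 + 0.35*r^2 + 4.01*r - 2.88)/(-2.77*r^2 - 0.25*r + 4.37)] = (-5.3184*r^5 - 13.3512*r^4 + 14.5008*r^3 + 70.8018*r^2 - 12.8962*r + 16.8037)/(7.6729*r^4 + 1.385*r^3 - 24.1473*r^2 - 2.185*r + 19.0969)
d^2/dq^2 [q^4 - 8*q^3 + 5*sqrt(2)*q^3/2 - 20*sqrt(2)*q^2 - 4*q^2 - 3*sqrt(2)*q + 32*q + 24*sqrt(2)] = 12*q^2 - 48*q + 15*sqrt(2)*q - 40*sqrt(2) - 8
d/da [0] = 0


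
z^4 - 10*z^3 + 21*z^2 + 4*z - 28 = (z - 7)*(z - 2)^2*(z + 1)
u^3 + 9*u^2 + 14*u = u*(u + 2)*(u + 7)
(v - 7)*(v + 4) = v^2 - 3*v - 28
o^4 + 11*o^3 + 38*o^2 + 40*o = o*(o + 2)*(o + 4)*(o + 5)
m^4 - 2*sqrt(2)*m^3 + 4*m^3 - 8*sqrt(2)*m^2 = m^2*(m + 4)*(m - 2*sqrt(2))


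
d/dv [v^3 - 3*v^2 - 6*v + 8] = 3*v^2 - 6*v - 6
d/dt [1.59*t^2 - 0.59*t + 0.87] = 3.18*t - 0.59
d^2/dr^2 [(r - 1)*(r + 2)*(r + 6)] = 6*r + 14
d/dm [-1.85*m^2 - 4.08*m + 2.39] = -3.7*m - 4.08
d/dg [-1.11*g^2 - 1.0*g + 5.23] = -2.22*g - 1.0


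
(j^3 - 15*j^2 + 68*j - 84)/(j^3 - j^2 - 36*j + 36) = (j^2 - 9*j + 14)/(j^2 + 5*j - 6)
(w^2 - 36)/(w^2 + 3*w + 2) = (w^2 - 36)/(w^2 + 3*w + 2)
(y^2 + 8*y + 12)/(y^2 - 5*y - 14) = (y + 6)/(y - 7)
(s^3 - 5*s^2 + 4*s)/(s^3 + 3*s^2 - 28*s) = (s - 1)/(s + 7)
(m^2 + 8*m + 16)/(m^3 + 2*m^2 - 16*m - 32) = (m + 4)/(m^2 - 2*m - 8)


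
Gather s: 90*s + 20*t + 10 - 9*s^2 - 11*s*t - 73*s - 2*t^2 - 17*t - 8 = -9*s^2 + s*(17 - 11*t) - 2*t^2 + 3*t + 2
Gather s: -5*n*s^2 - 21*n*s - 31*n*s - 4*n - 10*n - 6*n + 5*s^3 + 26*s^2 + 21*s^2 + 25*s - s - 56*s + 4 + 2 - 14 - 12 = -20*n + 5*s^3 + s^2*(47 - 5*n) + s*(-52*n - 32) - 20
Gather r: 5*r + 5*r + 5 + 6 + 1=10*r + 12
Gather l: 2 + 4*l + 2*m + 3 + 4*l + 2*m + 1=8*l + 4*m + 6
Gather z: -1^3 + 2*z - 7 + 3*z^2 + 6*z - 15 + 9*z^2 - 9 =12*z^2 + 8*z - 32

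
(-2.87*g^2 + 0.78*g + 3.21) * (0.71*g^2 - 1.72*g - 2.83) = -2.0377*g^4 + 5.4902*g^3 + 9.0596*g^2 - 7.7286*g - 9.0843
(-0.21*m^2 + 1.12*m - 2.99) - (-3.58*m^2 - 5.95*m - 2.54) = 3.37*m^2 + 7.07*m - 0.45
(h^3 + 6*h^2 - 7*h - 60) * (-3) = -3*h^3 - 18*h^2 + 21*h + 180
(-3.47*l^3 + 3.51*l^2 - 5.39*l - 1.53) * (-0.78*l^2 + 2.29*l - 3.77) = 2.7066*l^5 - 10.6841*l^4 + 25.324*l^3 - 24.3824*l^2 + 16.8166*l + 5.7681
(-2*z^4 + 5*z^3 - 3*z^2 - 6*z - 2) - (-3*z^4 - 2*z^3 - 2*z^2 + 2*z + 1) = z^4 + 7*z^3 - z^2 - 8*z - 3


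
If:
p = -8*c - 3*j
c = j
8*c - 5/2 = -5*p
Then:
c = -5/94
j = -5/94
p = 55/94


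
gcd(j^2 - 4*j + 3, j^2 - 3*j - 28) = 1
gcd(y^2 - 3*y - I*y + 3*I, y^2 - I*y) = y - I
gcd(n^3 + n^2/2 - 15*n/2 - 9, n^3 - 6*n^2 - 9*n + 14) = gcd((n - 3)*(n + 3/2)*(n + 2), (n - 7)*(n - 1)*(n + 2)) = n + 2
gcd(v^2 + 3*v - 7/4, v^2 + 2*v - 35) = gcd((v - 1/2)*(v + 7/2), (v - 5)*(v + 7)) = 1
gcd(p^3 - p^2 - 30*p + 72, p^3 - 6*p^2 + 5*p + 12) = p^2 - 7*p + 12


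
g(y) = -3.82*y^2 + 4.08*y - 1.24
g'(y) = 4.08 - 7.64*y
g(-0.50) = -4.24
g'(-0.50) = 7.90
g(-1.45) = -15.19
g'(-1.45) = 15.16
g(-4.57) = -99.67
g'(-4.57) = 38.99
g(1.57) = -4.25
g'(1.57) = -7.91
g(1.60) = -4.49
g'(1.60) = -8.14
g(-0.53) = -4.48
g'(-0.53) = 8.13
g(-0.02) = -1.32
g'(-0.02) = 4.23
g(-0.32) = -2.94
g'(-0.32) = 6.52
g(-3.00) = -47.86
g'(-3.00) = 27.00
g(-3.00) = -47.86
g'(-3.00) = 27.00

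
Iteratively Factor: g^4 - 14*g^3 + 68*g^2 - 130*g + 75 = (g - 3)*(g^3 - 11*g^2 + 35*g - 25) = (g - 3)*(g - 1)*(g^2 - 10*g + 25) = (g - 5)*(g - 3)*(g - 1)*(g - 5)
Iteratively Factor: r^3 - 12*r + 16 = (r - 2)*(r^2 + 2*r - 8) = (r - 2)*(r + 4)*(r - 2)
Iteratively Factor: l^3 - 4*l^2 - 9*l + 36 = (l - 3)*(l^2 - l - 12) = (l - 4)*(l - 3)*(l + 3)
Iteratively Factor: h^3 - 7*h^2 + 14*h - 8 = (h - 4)*(h^2 - 3*h + 2) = (h - 4)*(h - 1)*(h - 2)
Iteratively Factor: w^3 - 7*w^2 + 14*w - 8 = (w - 4)*(w^2 - 3*w + 2) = (w - 4)*(w - 2)*(w - 1)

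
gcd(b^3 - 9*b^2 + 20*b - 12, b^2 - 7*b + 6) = b^2 - 7*b + 6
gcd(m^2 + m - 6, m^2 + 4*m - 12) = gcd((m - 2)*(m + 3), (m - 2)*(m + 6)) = m - 2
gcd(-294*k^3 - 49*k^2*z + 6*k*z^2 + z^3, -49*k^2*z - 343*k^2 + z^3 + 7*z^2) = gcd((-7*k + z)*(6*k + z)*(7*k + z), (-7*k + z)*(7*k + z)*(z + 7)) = -49*k^2 + z^2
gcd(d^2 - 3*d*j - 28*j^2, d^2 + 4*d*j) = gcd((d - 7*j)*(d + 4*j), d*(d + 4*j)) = d + 4*j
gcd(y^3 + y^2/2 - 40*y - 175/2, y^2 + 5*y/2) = y + 5/2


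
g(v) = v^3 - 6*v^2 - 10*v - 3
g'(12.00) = 278.00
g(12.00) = 741.00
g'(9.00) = 125.00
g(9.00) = 150.00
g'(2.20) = -21.88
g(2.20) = -43.39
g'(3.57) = -14.61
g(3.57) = -69.67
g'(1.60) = -21.52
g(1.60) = -30.26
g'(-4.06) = 88.17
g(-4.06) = -128.23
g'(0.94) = -18.63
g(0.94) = -16.87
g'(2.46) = -21.37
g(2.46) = -49.02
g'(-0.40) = -4.72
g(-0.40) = -0.02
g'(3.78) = -12.49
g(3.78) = -72.52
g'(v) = 3*v^2 - 12*v - 10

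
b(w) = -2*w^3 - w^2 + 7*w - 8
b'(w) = -6*w^2 - 2*w + 7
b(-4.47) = 119.36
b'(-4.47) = -103.95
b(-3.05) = 18.09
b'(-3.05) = -42.72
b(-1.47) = -14.10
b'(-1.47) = -3.03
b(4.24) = -148.75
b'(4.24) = -109.35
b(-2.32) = -4.65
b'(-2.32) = -20.65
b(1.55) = -7.00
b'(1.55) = -10.52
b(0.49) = -5.05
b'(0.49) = 4.58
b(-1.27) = -14.41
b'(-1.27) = -0.14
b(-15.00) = 6412.00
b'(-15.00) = -1313.00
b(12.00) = -3524.00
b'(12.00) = -881.00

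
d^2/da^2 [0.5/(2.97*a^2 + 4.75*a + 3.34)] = (-8.8209*a^2 - 14.1075*a + 0.5*(5.94*a + 4.75)*(11.88*a + 9.5) - 9.9198)/(2.97*a^2 + 4.75*a + 3.34)^3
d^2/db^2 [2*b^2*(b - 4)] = 12*b - 16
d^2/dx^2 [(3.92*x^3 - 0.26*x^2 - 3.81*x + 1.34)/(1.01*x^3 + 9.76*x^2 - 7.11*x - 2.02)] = (-77.814036*x^6 + 145.579986000001*x^5 - 124.173036*x^4 - 61.851318*x^3 + 921.900348000001*x^2 - 896.2398*x + 295.63452)/(1.030301*x^9 + 29.868528*x^8 + 266.871795*x^7 + 503.007154*x^6 - 1998.145857*x^5 + 989.939364*x^4 + 493.988613*x^3 - 186.871614*x^2 - 87.034932*x - 8.242408)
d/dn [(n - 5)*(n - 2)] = 2*n - 7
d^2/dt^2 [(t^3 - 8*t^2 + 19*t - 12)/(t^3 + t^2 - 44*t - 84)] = 18*(-t^6 + 21*t^5 - 63*t^4 - 253*t^3 + 2244*t^2 + 2724*t - 16768)/(t^9 + 3*t^8 - 129*t^7 - 515*t^6 + 5172*t^5 + 27732*t^4 - 41840*t^3 - 466704*t^2 - 931392*t - 592704)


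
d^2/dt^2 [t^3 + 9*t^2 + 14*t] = 6*t + 18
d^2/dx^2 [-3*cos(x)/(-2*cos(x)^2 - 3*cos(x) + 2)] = 6*(3*(1 - cos(x)^2)^2 - 2*cos(x)^5 - 8*cos(x)^3 + 3*cos(x)^2 + 10*cos(x) + 3)/((cos(x) + 2)^3*(2*cos(x) - 1)^3)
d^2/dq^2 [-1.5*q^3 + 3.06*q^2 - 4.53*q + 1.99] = 6.12 - 9.0*q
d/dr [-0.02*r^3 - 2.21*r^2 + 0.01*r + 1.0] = -0.06*r^2 - 4.42*r + 0.01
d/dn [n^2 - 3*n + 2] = 2*n - 3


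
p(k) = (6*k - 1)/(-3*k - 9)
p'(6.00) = -0.08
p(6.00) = -1.30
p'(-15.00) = -0.04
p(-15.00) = -2.53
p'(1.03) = -0.39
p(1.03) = -0.43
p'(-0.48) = -1.00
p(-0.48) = 0.51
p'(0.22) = -0.61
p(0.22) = -0.03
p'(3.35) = -0.16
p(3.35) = -1.00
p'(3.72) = -0.14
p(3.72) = -1.06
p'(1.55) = -0.31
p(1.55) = -0.61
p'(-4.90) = -1.75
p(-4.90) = -5.33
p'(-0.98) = -1.55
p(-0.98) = 1.14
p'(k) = 6/(-3*k - 9) + 3*(6*k - 1)/(-3*k - 9)^2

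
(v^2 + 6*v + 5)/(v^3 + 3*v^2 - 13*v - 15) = 1/(v - 3)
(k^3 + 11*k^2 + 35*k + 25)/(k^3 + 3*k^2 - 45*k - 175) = (k + 1)/(k - 7)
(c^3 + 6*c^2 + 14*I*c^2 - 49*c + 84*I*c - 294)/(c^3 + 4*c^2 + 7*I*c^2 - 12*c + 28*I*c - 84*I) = (c + 7*I)/(c - 2)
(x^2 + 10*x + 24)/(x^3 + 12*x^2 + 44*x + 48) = 1/(x + 2)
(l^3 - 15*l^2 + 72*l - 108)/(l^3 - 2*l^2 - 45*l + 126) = (l - 6)/(l + 7)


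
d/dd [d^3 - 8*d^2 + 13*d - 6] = 3*d^2 - 16*d + 13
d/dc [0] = 0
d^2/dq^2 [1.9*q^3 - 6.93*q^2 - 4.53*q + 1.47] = 11.4*q - 13.86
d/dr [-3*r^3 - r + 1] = -9*r^2 - 1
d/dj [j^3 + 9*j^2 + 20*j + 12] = 3*j^2 + 18*j + 20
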